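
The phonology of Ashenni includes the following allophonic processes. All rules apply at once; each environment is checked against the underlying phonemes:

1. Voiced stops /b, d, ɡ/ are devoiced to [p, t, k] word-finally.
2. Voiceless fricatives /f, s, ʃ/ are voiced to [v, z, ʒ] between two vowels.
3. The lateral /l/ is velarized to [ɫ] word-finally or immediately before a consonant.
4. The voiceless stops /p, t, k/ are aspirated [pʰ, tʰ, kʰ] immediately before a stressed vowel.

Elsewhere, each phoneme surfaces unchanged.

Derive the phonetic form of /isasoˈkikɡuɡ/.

Rule 2 applies to /s/ (between /i/ and /a/: between two vowels) → [z].
/s/ — between /a/ and /o/, between two vowels — surfaces as [z] (rule 2).
/k/ — between /o/ and /i/, immediately before a stressed vowel — surfaces as [kʰ] (rule 4).
/k/ (between /i/ and /ɡ/) is in the target of rule 4 but the environment (immediately before a stressed vowel) is not met → [k].
/ɡ/ — between /k/ and /u/; rule 1 does not apply here → [ɡ].
/ɡ/ meets the environment for rule 1 (word-finally) → [k].

[izazoˈkʰikɡuk]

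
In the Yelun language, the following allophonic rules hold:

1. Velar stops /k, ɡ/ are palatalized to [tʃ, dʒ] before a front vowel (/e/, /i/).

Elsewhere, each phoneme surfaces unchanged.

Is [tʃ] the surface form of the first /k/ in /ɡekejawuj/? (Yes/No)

Yes

/k/ (between /e/ and /e/): before a front vowel, so rule 1 applies → [tʃ].
The actual realization is [tʃ], which matches [tʃ].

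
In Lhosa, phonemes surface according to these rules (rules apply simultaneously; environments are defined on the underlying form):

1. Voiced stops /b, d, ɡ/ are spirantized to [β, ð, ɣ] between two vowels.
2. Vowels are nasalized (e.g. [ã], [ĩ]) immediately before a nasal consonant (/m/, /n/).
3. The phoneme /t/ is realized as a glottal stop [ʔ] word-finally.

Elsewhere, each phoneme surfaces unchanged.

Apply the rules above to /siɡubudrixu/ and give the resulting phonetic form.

[siɣuβudrixu]

/s/ (word-initial) is unaffected → [s].
/i/ — between /s/ and /ɡ/; rule 2 does not apply here → [i].
/ɡ/ (between /i/ and /u/): between two vowels, so rule 1 applies → [ɣ].
/u/ (between /ɡ/ and /b/) fails the environment for rule 2, so it stays [u].
/b/ (between /u/ and /u/) occurs between two vowels → [β] by rule 1.
/u/ — between /b/ and /d/; rule 2 does not apply here → [u].
/d/ (between /u/ and /r/): rule 1 targets it, but not between two vowels → unchanged [d].
/r/ — not in any rule's target class → [r].
/i/ (between /r/ and /x/) is in the target of rule 2 but the environment (before a nasal consonant) is not met → [i].
/x/ — not in any rule's target class → [x].
/u/ (word-final): rule 2 targets it, but not before a nasal consonant → unchanged [u].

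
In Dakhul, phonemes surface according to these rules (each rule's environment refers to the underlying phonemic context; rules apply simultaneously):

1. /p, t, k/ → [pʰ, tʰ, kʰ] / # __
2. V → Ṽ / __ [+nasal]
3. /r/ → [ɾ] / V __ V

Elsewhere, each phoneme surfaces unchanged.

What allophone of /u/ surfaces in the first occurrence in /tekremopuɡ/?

[u]

/u/ (between /p/ and /ɡ/): rule 2 targets it, but not before a nasal consonant → unchanged [u].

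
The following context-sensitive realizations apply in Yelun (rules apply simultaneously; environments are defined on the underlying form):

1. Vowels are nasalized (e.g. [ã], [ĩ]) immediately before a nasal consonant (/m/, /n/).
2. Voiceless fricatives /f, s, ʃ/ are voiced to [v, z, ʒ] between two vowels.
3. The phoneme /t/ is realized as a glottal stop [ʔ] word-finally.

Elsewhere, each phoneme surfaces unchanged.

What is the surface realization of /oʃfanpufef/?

[oʃfãnpuvef]

/o/ (word-initial): rule 1 targets it, but not before a nasal consonant → unchanged [o].
/ʃ/ — between /o/ and /f/; rule 2 does not apply here → [ʃ].
/f/ (between /ʃ/ and /a/) fails the environment for rule 2, so it stays [f].
Rule 1 applies to /a/ (between /f/ and /n/: before a nasal consonant) → [ã].
/n/ (between /a/ and /p/) is unaffected → [n].
/p/ — not in any rule's target class → [p].
/u/ (between /p/ and /f/) is in the target of rule 1 but the environment (before a nasal consonant) is not met → [u].
Rule 2 applies to /f/ (between /u/ and /e/: between two vowels) → [v].
/e/ (between /f/ and /f/): rule 1 targets it, but not before a nasal consonant → unchanged [e].
/f/ — word-final; rule 2 does not apply here → [f].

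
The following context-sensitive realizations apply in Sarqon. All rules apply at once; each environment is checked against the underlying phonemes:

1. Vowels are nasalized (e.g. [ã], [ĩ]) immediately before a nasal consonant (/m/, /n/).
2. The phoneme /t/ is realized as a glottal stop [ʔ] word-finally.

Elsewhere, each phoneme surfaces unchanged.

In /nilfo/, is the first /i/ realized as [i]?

Yes

/i/ (between /n/ and /l/): rule 1 targets it, but not before a nasal consonant → unchanged [i].
The actual realization is [i], which matches [i].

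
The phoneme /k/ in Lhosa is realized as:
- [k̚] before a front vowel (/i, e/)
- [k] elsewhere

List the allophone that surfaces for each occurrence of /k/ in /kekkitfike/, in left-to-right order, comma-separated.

[k̚], [k], [k̚], [k̚]

Occurrence 1 (position 1): before a front vowel (/i, e/) → [k̚].
Occurrence 2 (position 3): no conditioning environment matches → elsewhere allophone [k].
Occurrence 3 (position 4): before a front vowel (/i, e/) → [k̚].
Occurrence 4 (position 9): before a front vowel (/i, e/) → [k̚].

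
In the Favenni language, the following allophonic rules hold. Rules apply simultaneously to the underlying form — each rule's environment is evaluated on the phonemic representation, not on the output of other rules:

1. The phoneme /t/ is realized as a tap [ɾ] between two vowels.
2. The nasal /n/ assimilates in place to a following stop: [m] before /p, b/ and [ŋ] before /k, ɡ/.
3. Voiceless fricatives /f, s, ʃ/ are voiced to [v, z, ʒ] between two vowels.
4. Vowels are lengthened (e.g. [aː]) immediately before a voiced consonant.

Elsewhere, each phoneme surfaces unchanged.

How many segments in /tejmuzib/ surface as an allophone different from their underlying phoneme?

3

Segments that undergo a rule: /e/ → [eː] (rule 4); /u/ → [uː] (rule 4); /i/ → [iː] (rule 4).
All other segments surface unchanged.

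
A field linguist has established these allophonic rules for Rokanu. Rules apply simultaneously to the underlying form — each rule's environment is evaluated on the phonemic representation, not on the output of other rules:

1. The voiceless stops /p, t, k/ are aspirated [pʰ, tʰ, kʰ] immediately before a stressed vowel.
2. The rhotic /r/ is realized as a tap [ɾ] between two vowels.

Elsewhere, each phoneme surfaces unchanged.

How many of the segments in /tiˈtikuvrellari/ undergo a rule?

2

Segments that undergo a rule: /t/ → [tʰ] (rule 1); /r/ → [ɾ] (rule 2).
All other segments surface unchanged.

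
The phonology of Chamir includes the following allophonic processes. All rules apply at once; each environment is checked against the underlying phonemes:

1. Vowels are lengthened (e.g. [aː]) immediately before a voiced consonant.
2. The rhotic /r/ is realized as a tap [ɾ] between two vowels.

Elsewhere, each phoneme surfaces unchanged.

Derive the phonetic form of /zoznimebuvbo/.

/o/ (between /z/ and /z/): before a voiced consonant, so rule 1 applies → [oː].
/i/ (between /n/ and /m/) occurs before a voiced consonant → [iː] by rule 1.
/e/ (between /m/ and /b/): before a voiced consonant, so rule 1 applies → [eː].
/u/ (between /b/ and /v/) occurs before a voiced consonant → [uː] by rule 1.
/o/ (word-final) fails the environment for rule 1, so it stays [o].

[zoːzniːmeːbuːvbo]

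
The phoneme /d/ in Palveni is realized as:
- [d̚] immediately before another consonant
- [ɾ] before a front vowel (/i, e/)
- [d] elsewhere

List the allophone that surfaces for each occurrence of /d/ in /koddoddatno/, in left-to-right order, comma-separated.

[d̚], [d], [d̚], [d]

Occurrence 1 (position 3): immediately before another consonant → [d̚].
Occurrence 2 (position 4): no conditioning environment matches → elsewhere allophone [d].
Occurrence 3 (position 6): immediately before another consonant → [d̚].
Occurrence 4 (position 7): no conditioning environment matches → elsewhere allophone [d].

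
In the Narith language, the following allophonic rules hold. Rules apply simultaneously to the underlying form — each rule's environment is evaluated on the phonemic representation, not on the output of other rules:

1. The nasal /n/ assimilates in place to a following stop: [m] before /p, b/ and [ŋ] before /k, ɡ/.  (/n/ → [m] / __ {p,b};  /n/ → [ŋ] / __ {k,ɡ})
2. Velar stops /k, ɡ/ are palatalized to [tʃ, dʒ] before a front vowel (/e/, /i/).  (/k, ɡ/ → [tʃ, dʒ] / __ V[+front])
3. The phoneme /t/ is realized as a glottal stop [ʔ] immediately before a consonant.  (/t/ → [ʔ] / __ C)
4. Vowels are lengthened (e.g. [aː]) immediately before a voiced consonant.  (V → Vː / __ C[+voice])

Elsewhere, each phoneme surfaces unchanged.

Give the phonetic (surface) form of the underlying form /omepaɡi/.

[oːmepaːdʒi]

/o/ — word-initial, before a voiced consonant — surfaces as [oː] (rule 4).
/m/ (between /o/ and /e/) is unaffected → [m].
/e/ — between /m/ and /p/; rule 4 does not apply here → [e].
/p/ — not in any rule's target class → [p].
/a/ — between /p/ and /ɡ/, before a voiced consonant — surfaces as [aː] (rule 4).
/ɡ/ — between /a/ and /i/, before a front vowel — surfaces as [dʒ] (rule 2).
/i/ — word-final; rule 4 does not apply here → [i].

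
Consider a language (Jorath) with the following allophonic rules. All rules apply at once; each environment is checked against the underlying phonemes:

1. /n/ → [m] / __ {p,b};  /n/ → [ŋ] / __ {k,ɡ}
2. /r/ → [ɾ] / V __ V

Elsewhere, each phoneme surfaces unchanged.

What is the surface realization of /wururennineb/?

[wuɾuɾennineb]

/w/ (word-initial): no rule targets it → [w].
/u/ — not in any rule's target class → [u].
/r/ (between /u/ and /u/) occurs between two vowels → [ɾ] by rule 2.
/u/ — not in any rule's target class → [u].
Rule 2 applies to /r/ (between /u/ and /e/: between two vowels) → [ɾ].
/e/ (between /r/ and /n/) is unaffected → [e].
/n/ (between /e/ and /n/) fails the environment for rule 1, so it stays [n].
/n/ — between /n/ and /i/; rule 1 does not apply here → [n].
/i/ stays [i].
/n/ (between /i/ and /e/) fails the environment for rule 1, so it stays [n].
/e/ stays [e].
/b/ (word-final) is unaffected → [b].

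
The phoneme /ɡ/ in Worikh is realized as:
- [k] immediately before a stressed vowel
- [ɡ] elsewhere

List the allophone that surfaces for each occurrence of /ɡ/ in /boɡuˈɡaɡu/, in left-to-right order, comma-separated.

Occurrence 1 (position 3): no conditioning environment matches → elsewhere allophone [ɡ].
Occurrence 2 (position 5): immediately before a stressed vowel → [k].
Occurrence 3 (position 7): no conditioning environment matches → elsewhere allophone [ɡ].

[ɡ], [k], [ɡ]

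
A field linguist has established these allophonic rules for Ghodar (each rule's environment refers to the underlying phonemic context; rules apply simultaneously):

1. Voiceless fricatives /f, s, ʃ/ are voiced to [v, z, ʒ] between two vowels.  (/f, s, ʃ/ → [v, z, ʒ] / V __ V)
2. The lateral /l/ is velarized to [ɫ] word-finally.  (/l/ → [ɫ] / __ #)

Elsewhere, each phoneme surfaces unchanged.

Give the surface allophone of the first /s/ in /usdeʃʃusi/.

/s/ (between /u/ and /d/) fails the environment for rule 1, so it stays [s].

[s]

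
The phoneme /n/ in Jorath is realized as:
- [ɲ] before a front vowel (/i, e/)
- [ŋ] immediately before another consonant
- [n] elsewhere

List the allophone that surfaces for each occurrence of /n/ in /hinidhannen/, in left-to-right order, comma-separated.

Occurrence 1 (position 3): before a front vowel (/i, e/) → [ɲ].
Occurrence 2 (position 8): immediately before another consonant → [ŋ].
Occurrence 3 (position 9): before a front vowel (/i, e/) → [ɲ].
Occurrence 4 (position 11): no conditioning environment matches → elsewhere allophone [n].

[ɲ], [ŋ], [ɲ], [n]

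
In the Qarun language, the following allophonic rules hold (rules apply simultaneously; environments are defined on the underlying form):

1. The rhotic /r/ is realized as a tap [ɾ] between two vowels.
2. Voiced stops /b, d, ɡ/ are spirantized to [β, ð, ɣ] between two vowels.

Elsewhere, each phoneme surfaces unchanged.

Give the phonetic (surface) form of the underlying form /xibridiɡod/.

/x/ — not in any rule's target class → [x].
/i/ stays [i].
/b/ (between /i/ and /r/) is in the target of rule 2 but the environment (between two vowels) is not met → [b].
/r/ (between /b/ and /i/) is in the target of rule 1 but the environment (between two vowels) is not met → [r].
/i/ (between /r/ and /d/) is unaffected → [i].
/d/ (between /i/ and /i/) occurs between two vowels → [ð] by rule 2.
/i/ (between /d/ and /ɡ/) is unaffected → [i].
/ɡ/ meets the environment for rule 2 (between two vowels) → [ɣ].
/o/ (between /ɡ/ and /d/) is unaffected → [o].
/d/ — word-final; rule 2 does not apply here → [d].

[xibriðiɣod]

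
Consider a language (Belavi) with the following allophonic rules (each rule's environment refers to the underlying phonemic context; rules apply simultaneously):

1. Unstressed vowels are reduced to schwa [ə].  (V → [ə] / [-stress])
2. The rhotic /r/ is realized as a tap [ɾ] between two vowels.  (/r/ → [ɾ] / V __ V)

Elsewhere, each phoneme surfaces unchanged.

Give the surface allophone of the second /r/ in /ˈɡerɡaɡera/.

/r/ (between /e/ and /a/) occurs between two vowels → [ɾ] by rule 2.

[ɾ]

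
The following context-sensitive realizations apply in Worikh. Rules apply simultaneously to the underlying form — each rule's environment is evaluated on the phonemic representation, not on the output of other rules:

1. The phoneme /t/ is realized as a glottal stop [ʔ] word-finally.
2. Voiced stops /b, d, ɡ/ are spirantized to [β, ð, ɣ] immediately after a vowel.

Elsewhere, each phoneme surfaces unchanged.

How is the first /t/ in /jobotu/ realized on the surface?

/t/ — between /o/ and /u/; rule 1 does not apply here → [t].

[t]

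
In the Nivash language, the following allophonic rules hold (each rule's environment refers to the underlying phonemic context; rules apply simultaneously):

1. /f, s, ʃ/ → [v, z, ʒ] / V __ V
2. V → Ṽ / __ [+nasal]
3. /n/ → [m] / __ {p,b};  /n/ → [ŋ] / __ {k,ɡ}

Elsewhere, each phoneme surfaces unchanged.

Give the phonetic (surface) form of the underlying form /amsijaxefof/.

/a/ (word-initial) occurs before a nasal consonant → [ã] by rule 2.
/m/ (between /a/ and /s/) is unaffected → [m].
/s/ — between /m/ and /i/; rule 1 does not apply here → [s].
/i/ (between /s/ and /j/): rule 2 targets it, but not before a nasal consonant → unchanged [i].
/j/ (between /i/ and /a/): no rule targets it → [j].
/a/ — between /j/ and /x/; rule 2 does not apply here → [a].
/x/ (between /a/ and /e/): no rule targets it → [x].
/e/ (between /x/ and /f/) fails the environment for rule 2, so it stays [e].
/f/ (between /e/ and /o/): between two vowels, so rule 1 applies → [v].
/o/ (between /f/ and /f/) is in the target of rule 2 but the environment (before a nasal consonant) is not met → [o].
/f/ — word-final; rule 1 does not apply here → [f].

[ãmsijaxevof]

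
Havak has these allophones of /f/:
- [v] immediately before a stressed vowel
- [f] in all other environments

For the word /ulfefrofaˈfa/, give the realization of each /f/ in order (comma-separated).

Occurrence 1 (position 3): no conditioning environment matches → elsewhere allophone [f].
Occurrence 2 (position 5): no conditioning environment matches → elsewhere allophone [f].
Occurrence 3 (position 8): no conditioning environment matches → elsewhere allophone [f].
Occurrence 4 (position 10): immediately before a stressed vowel → [v].

[f], [f], [f], [v]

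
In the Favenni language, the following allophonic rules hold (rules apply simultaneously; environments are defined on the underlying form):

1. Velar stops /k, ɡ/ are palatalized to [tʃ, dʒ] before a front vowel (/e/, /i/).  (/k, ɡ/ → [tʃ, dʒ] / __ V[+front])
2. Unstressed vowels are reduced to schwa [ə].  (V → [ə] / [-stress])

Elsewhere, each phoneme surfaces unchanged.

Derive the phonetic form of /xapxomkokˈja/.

[xəpxəmkəkˈja]

/x/ stays [x].
/a/ (between /x/ and /p/): in an unstressed syllable, so rule 2 applies → [ə].
/p/ stays [p].
/x/ — not in any rule's target class → [x].
/o/ — between /x/ and /m/, in an unstressed syllable — surfaces as [ə] (rule 2).
/m/ stays [m].
/k/ — between /m/ and /o/; rule 1 does not apply here → [k].
/o/ — between /k/ and /k/, in an unstressed syllable — surfaces as [ə] (rule 2).
/k/ — between /o/ and /j/; rule 1 does not apply here → [k].
/j/ (between /k/ and /a/) is unaffected → [j].
/a/ (word-final) fails the environment for rule 2, so it stays [a].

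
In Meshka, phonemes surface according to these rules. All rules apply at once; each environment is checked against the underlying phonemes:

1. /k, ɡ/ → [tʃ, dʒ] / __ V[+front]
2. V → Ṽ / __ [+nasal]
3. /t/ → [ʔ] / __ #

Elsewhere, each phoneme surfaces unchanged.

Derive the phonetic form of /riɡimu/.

/r/ stays [r].
/i/ — between /r/ and /ɡ/; rule 2 does not apply here → [i].
/ɡ/ — between /i/ and /i/, before a front vowel — surfaces as [dʒ] (rule 1).
/i/ meets the environment for rule 2 (before a nasal consonant) → [ĩ].
/m/ — not in any rule's target class → [m].
/u/ (word-final) fails the environment for rule 2, so it stays [u].

[ridʒĩmu]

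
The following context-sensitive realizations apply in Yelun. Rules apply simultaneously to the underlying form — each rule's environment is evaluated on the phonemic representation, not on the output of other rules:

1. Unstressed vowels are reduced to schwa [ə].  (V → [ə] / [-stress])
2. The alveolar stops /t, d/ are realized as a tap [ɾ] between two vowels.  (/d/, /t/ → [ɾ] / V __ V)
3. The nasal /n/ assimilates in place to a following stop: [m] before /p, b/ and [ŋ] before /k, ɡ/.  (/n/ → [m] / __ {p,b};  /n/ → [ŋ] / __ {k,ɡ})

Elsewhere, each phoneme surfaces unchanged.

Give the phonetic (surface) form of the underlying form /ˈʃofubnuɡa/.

/o/ (between /ʃ/ and /f/) fails the environment for rule 1, so it stays [o].
/u/ (between /f/ and /b/) occurs in an unstressed syllable → [ə] by rule 1.
/n/ — between /b/ and /u/; rule 3 does not apply here → [n].
/u/ (between /n/ and /ɡ/) occurs in an unstressed syllable → [ə] by rule 1.
/a/ (word-final) occurs in an unstressed syllable → [ə] by rule 1.

[ˈʃofəbnəɡə]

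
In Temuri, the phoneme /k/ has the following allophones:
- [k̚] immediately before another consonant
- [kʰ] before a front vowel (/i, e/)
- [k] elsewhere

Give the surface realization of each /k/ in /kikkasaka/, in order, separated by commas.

Occurrence 1 (position 1): before a front vowel (/i, e/) → [kʰ].
Occurrence 2 (position 3): immediately before another consonant → [k̚].
Occurrence 3 (position 4): no conditioning environment matches → elsewhere allophone [k].
Occurrence 4 (position 8): no conditioning environment matches → elsewhere allophone [k].

[kʰ], [k̚], [k], [k]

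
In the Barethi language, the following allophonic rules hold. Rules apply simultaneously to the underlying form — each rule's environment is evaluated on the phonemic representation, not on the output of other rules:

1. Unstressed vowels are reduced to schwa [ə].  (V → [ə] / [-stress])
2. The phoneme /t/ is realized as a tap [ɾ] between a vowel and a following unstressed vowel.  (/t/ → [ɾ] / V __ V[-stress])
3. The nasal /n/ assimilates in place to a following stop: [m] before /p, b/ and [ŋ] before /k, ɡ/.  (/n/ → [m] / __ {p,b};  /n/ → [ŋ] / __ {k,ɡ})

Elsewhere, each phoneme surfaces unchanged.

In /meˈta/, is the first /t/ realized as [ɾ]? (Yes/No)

/t/ — between /e/ and /a/; rule 2 does not apply here → [t].
The actual realization is [t], not [ɾ].

No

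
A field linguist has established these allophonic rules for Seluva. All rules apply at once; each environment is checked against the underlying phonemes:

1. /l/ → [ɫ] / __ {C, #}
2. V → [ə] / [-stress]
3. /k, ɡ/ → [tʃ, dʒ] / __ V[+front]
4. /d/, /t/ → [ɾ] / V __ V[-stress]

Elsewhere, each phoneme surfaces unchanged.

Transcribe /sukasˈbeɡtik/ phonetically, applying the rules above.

[səkəsˈbeɡtək]

/s/ — not in any rule's target class → [s].
Rule 2 applies to /u/ (between /s/ and /k/: in an unstressed syllable) → [ə].
/k/ (between /u/ and /a/): rule 3 targets it, but not before a front vowel → unchanged [k].
/a/ meets the environment for rule 2 (in an unstressed syllable) → [ə].
/s/ — not in any rule's target class → [s].
/b/ — not in any rule's target class → [b].
/e/ (between /b/ and /ɡ/) is in the target of rule 2 but the environment (in an unstressed syllable) is not met → [e].
/ɡ/ — between /e/ and /t/; rule 3 does not apply here → [ɡ].
/t/ (between /ɡ/ and /i/): rule 4 targets it, but not between a vowel and a following unstressed vowel → unchanged [t].
/i/ (between /t/ and /k/): in an unstressed syllable, so rule 2 applies → [ə].
/k/ (word-final) is in the target of rule 3 but the environment (before a front vowel) is not met → [k].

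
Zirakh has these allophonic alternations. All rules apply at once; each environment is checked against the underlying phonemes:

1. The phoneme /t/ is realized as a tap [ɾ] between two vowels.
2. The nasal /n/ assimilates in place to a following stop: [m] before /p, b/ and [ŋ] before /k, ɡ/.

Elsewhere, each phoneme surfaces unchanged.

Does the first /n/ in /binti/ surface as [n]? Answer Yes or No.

Yes

/n/ — between /i/ and /t/; rule 2 does not apply here → [n].
The actual realization is [n], which matches [n].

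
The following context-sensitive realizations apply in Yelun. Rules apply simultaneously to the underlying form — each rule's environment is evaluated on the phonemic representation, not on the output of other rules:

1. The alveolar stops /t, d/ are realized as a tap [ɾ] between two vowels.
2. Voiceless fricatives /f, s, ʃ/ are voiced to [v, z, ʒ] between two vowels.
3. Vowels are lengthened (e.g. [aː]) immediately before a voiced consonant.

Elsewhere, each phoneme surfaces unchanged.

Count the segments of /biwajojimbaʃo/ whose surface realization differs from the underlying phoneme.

Segments that undergo a rule: /i/ → [iː] (rule 3); /a/ → [aː] (rule 3); /o/ → [oː] (rule 3); /i/ → [iː] (rule 3); /ʃ/ → [ʒ] (rule 2).
All other segments surface unchanged.

5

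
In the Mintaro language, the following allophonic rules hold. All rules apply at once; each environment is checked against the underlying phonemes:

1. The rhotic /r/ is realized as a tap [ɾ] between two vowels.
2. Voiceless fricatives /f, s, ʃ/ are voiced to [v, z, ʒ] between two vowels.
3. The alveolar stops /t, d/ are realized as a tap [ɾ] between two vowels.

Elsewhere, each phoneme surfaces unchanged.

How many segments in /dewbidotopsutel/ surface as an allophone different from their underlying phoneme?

Segments that undergo a rule: /d/ → [ɾ] (rule 3); /t/ → [ɾ] (rule 3); /t/ → [ɾ] (rule 3).
All other segments surface unchanged.

3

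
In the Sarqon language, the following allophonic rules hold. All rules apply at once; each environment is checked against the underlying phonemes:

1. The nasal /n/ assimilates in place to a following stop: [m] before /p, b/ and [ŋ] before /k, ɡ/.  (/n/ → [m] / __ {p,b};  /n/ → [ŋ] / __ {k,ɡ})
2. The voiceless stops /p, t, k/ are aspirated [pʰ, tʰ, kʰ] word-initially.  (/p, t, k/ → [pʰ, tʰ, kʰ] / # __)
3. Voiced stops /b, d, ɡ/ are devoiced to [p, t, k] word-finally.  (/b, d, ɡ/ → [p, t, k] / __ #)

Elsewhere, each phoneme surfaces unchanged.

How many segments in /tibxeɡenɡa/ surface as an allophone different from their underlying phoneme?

2

Segments that undergo a rule: /t/ → [tʰ] (rule 2); /n/ → [ŋ] (rule 1).
All other segments surface unchanged.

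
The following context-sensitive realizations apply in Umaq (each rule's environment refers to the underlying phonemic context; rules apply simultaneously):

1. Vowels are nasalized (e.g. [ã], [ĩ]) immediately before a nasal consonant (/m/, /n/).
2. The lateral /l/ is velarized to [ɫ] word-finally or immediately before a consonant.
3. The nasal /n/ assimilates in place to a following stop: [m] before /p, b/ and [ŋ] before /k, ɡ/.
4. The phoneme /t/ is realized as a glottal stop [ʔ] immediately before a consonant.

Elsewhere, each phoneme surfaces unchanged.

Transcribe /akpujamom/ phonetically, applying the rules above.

[akpujãmõm]

/a/ (word-initial) is in the target of rule 1 but the environment (before a nasal consonant) is not met → [a].
/u/ — between /p/ and /j/; rule 1 does not apply here → [u].
/a/ (between /j/ and /m/) occurs before a nasal consonant → [ã] by rule 1.
Rule 1 applies to /o/ (between /m/ and /m/: before a nasal consonant) → [õ].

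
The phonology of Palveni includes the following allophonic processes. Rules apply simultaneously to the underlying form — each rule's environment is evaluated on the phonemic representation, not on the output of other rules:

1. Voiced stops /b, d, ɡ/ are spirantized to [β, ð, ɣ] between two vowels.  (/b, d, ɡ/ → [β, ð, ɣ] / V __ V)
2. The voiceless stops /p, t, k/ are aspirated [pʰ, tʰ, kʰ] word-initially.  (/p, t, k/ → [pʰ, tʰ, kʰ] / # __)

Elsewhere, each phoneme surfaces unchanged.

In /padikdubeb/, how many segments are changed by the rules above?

3

Segments that undergo a rule: /p/ → [pʰ] (rule 2); /d/ → [ð] (rule 1); /b/ → [β] (rule 1).
All other segments surface unchanged.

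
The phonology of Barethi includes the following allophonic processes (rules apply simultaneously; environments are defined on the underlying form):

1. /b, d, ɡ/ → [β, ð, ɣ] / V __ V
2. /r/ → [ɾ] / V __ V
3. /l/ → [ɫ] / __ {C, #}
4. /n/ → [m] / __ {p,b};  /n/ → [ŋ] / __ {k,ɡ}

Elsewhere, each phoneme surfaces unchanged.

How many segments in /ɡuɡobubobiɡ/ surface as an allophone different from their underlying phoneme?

4

Segments that undergo a rule: /ɡ/ → [ɣ] (rule 1); /b/ → [β] (rule 1); /b/ → [β] (rule 1); /b/ → [β] (rule 1).
All other segments surface unchanged.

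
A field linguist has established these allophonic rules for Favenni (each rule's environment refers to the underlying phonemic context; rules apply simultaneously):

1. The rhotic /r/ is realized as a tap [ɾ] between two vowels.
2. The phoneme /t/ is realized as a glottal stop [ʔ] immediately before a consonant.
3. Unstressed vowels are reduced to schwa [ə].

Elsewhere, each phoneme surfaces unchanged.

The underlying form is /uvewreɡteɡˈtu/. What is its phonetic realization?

/u/ (word-initial): in an unstressed syllable, so rule 3 applies → [ə].
/v/ stays [v].
/e/ (between /v/ and /w/): in an unstressed syllable, so rule 3 applies → [ə].
/w/ — not in any rule's target class → [w].
/r/ (between /w/ and /e/): rule 1 targets it, but not between two vowels → unchanged [r].
/e/ (between /r/ and /ɡ/): in an unstressed syllable, so rule 3 applies → [ə].
/ɡ/ — not in any rule's target class → [ɡ].
/t/ (between /ɡ/ and /e/) fails the environment for rule 2, so it stays [t].
Rule 3 applies to /e/ (between /t/ and /ɡ/: in an unstressed syllable) → [ə].
/ɡ/ — not in any rule's target class → [ɡ].
/t/ (between /ɡ/ and /u/) fails the environment for rule 2, so it stays [t].
/u/ — word-final; rule 3 does not apply here → [u].

[əvəwrəɡtəɡˈtu]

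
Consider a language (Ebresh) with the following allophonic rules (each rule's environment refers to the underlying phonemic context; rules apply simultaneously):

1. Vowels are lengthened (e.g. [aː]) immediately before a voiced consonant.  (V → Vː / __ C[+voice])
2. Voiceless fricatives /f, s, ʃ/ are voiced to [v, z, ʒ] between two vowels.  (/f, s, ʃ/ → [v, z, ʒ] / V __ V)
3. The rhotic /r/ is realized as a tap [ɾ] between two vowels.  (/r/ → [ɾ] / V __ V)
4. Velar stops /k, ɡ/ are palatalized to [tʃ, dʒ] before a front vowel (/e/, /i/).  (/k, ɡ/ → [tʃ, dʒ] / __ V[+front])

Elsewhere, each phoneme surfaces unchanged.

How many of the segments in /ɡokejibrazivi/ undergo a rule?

5

Segments that undergo a rule: /k/ → [tʃ] (rule 4); /e/ → [eː] (rule 1); /i/ → [iː] (rule 1); /a/ → [aː] (rule 1); /i/ → [iː] (rule 1).
All other segments surface unchanged.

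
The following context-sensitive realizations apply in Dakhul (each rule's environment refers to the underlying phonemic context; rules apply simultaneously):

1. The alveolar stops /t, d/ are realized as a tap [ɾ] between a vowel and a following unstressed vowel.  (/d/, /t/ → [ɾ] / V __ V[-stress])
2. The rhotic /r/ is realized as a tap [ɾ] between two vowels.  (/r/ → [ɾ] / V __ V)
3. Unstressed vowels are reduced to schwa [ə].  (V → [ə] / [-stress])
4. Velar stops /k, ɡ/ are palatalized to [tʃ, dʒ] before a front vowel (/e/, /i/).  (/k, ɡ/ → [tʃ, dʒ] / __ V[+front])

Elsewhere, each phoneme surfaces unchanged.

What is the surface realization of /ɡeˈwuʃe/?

/ɡ/ meets the environment for rule 4 (before a front vowel) → [dʒ].
/e/ (between /ɡ/ and /w/) occurs in an unstressed syllable → [ə] by rule 3.
/w/ stays [w].
/u/ (between /w/ and /ʃ/): rule 3 targets it, but not in an unstressed syllable → unchanged [u].
/ʃ/ — not in any rule's target class → [ʃ].
/e/ (word-final): in an unstressed syllable, so rule 3 applies → [ə].

[dʒəˈwuʃə]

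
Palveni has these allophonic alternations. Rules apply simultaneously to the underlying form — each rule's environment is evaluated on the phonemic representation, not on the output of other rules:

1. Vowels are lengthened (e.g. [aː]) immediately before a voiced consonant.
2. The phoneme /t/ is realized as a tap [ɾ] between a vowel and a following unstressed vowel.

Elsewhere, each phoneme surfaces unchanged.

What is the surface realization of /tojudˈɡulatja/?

/t/ (word-initial): rule 2 targets it, but not between a vowel and a following unstressed vowel → unchanged [t].
/o/ meets the environment for rule 1 (before a voiced consonant) → [oː].
/j/ (between /o/ and /u/) is unaffected → [j].
Rule 1 applies to /u/ (between /j/ and /d/: before a voiced consonant) → [uː].
/d/ (between /u/ and /ɡ/): no rule targets it → [d].
/ɡ/ (between /d/ and /u/) is unaffected → [ɡ].
/u/ (between /ɡ/ and /l/) occurs before a voiced consonant → [uː] by rule 1.
/l/ (between /u/ and /a/) is unaffected → [l].
/a/ (between /l/ and /t/) is in the target of rule 1 but the environment (before a voiced consonant) is not met → [a].
/t/ (between /a/ and /j/) fails the environment for rule 2, so it stays [t].
/j/ — not in any rule's target class → [j].
/a/ — word-final; rule 1 does not apply here → [a].

[toːjuːdˈɡuːlatja]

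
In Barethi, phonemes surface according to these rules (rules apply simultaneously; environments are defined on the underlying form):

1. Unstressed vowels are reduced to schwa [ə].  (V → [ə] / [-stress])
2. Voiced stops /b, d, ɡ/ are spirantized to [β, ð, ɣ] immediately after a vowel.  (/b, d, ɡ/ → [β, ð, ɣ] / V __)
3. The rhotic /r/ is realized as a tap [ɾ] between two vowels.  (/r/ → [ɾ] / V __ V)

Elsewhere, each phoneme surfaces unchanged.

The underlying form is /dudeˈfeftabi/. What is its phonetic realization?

/d/ (word-initial): rule 2 targets it, but not immediately after a vowel → unchanged [d].
/u/ (between /d/ and /d/): in an unstressed syllable, so rule 1 applies → [ə].
/d/ meets the environment for rule 2 (immediately after a vowel) → [ð].
/e/ — between /d/ and /f/, in an unstressed syllable — surfaces as [ə] (rule 1).
/f/ (between /e/ and /e/) is unaffected → [f].
/e/ (between /f/ and /f/) fails the environment for rule 1, so it stays [e].
/f/ — not in any rule's target class → [f].
/t/ (between /f/ and /a/) is unaffected → [t].
/a/ — between /t/ and /b/, in an unstressed syllable — surfaces as [ə] (rule 1).
/b/ (between /a/ and /i/) occurs immediately after a vowel → [β] by rule 2.
/i/ (word-final): in an unstressed syllable, so rule 1 applies → [ə].

[dəðəˈfeftəβə]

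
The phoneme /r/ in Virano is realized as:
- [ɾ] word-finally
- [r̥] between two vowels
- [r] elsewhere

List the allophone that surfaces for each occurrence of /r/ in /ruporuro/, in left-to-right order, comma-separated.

[r], [r̥], [r̥]

Occurrence 1 (position 1): no conditioning environment matches → elsewhere allophone [r].
Occurrence 2 (position 5): between two vowels → [r̥].
Occurrence 3 (position 7): between two vowels → [r̥].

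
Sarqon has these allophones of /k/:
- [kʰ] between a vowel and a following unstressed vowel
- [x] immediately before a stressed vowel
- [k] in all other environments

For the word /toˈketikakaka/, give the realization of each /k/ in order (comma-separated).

Occurrence 1 (position 3): immediately before a stressed vowel → [x].
Occurrence 2 (position 7): between a vowel and a following unstressed vowel → [kʰ].
Occurrence 3 (position 9): between a vowel and a following unstressed vowel → [kʰ].
Occurrence 4 (position 11): between a vowel and a following unstressed vowel → [kʰ].

[x], [kʰ], [kʰ], [kʰ]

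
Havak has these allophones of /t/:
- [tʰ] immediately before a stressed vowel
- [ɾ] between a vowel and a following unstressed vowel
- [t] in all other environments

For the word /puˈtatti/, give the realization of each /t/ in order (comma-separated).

Occurrence 1 (position 3): immediately before a stressed vowel → [tʰ].
Occurrence 2 (position 5): no conditioning environment matches → elsewhere allophone [t].
Occurrence 3 (position 6): no conditioning environment matches → elsewhere allophone [t].

[tʰ], [t], [t]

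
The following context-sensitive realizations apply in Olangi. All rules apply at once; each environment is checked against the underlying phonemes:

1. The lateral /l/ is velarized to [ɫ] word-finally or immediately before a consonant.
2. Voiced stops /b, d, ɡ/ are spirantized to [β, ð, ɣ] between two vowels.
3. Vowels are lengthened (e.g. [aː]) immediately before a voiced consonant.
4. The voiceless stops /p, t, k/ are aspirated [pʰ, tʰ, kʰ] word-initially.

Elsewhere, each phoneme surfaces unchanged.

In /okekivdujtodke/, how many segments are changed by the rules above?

3

Segments that undergo a rule: /i/ → [iː] (rule 3); /u/ → [uː] (rule 3); /o/ → [oː] (rule 3).
All other segments surface unchanged.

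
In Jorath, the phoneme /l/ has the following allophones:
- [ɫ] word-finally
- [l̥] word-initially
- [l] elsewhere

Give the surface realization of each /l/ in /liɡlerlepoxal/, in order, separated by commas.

[l̥], [l], [l], [ɫ]

Occurrence 1 (position 1): word-initially → [l̥].
Occurrence 2 (position 4): no conditioning environment matches → elsewhere allophone [l].
Occurrence 3 (position 7): no conditioning environment matches → elsewhere allophone [l].
Occurrence 4 (position 13): word-finally → [ɫ].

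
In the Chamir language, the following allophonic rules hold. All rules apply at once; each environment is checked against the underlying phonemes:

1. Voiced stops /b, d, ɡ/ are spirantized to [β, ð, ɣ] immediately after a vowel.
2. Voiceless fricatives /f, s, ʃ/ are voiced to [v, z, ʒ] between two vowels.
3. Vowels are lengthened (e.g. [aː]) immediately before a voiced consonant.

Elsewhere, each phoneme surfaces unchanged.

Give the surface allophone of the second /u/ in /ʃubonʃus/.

/u/ (between /ʃ/ and /s/) fails the environment for rule 3, so it stays [u].

[u]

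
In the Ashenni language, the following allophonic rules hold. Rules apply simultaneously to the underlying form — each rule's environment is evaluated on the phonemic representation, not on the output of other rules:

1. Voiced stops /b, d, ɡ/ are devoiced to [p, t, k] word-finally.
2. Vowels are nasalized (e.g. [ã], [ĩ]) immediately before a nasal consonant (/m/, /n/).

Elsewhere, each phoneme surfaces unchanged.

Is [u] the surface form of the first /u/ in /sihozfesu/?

Yes

/u/ — word-final; rule 2 does not apply here → [u].
The actual realization is [u], which matches [u].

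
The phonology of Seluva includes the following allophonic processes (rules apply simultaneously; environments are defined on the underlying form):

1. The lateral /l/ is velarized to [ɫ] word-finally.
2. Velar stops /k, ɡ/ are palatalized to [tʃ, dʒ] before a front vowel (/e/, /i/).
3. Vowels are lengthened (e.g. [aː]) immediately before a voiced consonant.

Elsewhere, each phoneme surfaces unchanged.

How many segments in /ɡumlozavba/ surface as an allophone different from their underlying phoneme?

Segments that undergo a rule: /u/ → [uː] (rule 3); /o/ → [oː] (rule 3); /a/ → [aː] (rule 3).
All other segments surface unchanged.

3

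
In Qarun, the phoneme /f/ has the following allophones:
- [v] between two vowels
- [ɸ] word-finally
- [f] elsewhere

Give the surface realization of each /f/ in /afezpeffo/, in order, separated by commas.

Occurrence 1 (position 2): between two vowels → [v].
Occurrence 2 (position 7): no conditioning environment matches → elsewhere allophone [f].
Occurrence 3 (position 8): no conditioning environment matches → elsewhere allophone [f].

[v], [f], [f]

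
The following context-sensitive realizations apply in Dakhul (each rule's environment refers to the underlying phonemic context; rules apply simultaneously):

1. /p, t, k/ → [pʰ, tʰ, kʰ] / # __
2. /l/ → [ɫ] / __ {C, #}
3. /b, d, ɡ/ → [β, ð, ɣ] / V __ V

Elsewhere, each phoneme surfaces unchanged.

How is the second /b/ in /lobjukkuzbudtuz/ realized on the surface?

[b]

/b/ — between /z/ and /u/; rule 3 does not apply here → [b].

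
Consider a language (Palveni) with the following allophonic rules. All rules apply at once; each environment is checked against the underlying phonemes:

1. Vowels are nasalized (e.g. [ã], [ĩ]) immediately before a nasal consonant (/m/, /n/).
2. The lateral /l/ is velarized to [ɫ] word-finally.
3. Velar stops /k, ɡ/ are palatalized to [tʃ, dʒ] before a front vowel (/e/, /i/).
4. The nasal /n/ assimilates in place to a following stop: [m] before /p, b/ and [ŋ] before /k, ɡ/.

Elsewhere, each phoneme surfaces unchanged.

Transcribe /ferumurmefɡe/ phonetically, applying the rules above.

[ferũmurmefdʒe]

/f/ — not in any rule's target class → [f].
/e/ (between /f/ and /r/): rule 1 targets it, but not before a nasal consonant → unchanged [e].
/r/ stays [r].
/u/ meets the environment for rule 1 (before a nasal consonant) → [ũ].
/m/ (between /u/ and /u/) is unaffected → [m].
/u/ (between /m/ and /r/) is in the target of rule 1 but the environment (before a nasal consonant) is not met → [u].
/r/ stays [r].
/m/ stays [m].
/e/ (between /m/ and /f/): rule 1 targets it, but not before a nasal consonant → unchanged [e].
/f/ (between /e/ and /ɡ/): no rule targets it → [f].
/ɡ/ meets the environment for rule 3 (before a front vowel) → [dʒ].
/e/ (word-final) fails the environment for rule 1, so it stays [e].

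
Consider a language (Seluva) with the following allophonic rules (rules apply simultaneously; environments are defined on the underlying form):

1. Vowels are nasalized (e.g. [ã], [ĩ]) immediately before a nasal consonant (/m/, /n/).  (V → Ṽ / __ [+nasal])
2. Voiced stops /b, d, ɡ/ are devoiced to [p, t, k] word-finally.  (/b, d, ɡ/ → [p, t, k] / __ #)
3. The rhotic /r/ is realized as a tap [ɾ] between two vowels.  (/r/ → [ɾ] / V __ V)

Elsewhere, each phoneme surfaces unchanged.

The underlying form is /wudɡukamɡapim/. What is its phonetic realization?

/w/ (word-initial) is unaffected → [w].
/u/ (between /w/ and /d/) is in the target of rule 1 but the environment (before a nasal consonant) is not met → [u].
/d/ (between /u/ and /ɡ/) fails the environment for rule 2, so it stays [d].
/ɡ/ (between /d/ and /u/): rule 2 targets it, but not word-finally → unchanged [ɡ].
/u/ (between /ɡ/ and /k/): rule 1 targets it, but not before a nasal consonant → unchanged [u].
/k/ stays [k].
/a/ (between /k/ and /m/) occurs before a nasal consonant → [ã] by rule 1.
/m/ (between /a/ and /ɡ/): no rule targets it → [m].
/ɡ/ (between /m/ and /a/): rule 2 targets it, but not word-finally → unchanged [ɡ].
/a/ (between /ɡ/ and /p/) is in the target of rule 1 but the environment (before a nasal consonant) is not met → [a].
/p/ (between /a/ and /i/): no rule targets it → [p].
Rule 1 applies to /i/ (between /p/ and /m/: before a nasal consonant) → [ĩ].
/m/ stays [m].

[wudɡukãmɡapĩm]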